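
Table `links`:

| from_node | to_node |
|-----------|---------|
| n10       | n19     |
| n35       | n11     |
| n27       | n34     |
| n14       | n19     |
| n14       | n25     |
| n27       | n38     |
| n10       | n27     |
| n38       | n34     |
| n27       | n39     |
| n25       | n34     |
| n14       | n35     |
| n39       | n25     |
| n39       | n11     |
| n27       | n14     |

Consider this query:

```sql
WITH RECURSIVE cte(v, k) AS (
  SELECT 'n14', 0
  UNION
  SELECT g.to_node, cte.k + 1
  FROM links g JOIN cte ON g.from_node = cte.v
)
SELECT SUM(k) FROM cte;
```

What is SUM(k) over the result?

7

Base: (n14, k=0).
Iteration 1: edges from {n14} -> (n19, k=1), (n25, k=1), (n35, k=1).
Iteration 2: edges from {n19,n25,n35} -> (n11, k=2), (n34, k=2).
Iteration 3: no outgoing edges from {n11,n34}; recursion stops.
SUM(k) = 0 + 1 + 1 + 1 + 2 + 2 = 7.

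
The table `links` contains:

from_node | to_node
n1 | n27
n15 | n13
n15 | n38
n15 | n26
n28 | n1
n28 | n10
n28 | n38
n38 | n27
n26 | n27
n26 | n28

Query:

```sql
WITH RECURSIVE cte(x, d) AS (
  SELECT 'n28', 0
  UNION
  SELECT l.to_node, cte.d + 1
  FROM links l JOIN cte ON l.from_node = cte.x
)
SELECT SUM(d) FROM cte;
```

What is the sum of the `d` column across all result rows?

Base: (n28, d=0).
Iteration 1: edges from {n28} -> (n1, d=1), (n10, d=1), (n38, d=1).
Iteration 2: edges from {n1,n10,n38} -> (n27, d=2). [UNION drops 1 duplicate row(s)]
Iteration 3: no outgoing edges from {n27}; recursion stops.
SUM(d) = 0 + 1 + 1 + 1 + 2 = 5.

5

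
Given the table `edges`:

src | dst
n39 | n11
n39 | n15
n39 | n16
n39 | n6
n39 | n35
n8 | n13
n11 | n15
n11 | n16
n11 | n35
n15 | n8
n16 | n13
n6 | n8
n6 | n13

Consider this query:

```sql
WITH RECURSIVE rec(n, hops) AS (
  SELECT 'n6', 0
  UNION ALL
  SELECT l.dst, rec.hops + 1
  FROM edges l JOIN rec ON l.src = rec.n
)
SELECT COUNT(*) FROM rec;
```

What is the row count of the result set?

Base: (n6, hops=0).
Iteration 1: edges from {n6} -> (n13, hops=1), (n8, hops=1).
Iteration 2: edges from {n13,n8} -> (n13, hops=2).
Iteration 3: no outgoing edges from {n13}; recursion stops.
Total rows emitted: 4.

4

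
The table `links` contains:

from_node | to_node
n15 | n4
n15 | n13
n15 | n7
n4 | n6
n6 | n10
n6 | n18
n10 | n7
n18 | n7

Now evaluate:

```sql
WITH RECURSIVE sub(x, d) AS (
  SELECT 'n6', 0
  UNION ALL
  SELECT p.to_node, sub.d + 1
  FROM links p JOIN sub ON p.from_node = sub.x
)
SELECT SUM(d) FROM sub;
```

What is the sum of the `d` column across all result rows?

6

Base: (n6, d=0).
Iteration 1: edges from {n6} -> (n10, d=1), (n18, d=1).
Iteration 2: edges from {n10,n18} -> (n7, d=2) x2. [UNION ALL keeps all 2 new rows, including repeats]
Iteration 3: no outgoing edges from {n7}; recursion stops.
SUM(d) = 0 + 1 + 1 + 2 + 2 = 6.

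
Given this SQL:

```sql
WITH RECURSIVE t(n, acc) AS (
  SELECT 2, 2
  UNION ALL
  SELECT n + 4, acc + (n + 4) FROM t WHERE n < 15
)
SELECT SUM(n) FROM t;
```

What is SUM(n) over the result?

Base: n=2, acc=2.
Iteration 1: 2 < 15 holds -> n = 2 + 4 = 6, acc = 2 + 6 = 8.
Iteration 2: 6 < 15 holds -> n = 6 + 4 = 10, acc = 8 + 10 = 18.
Iteration 3: 10 < 15 holds -> n = 10 + 4 = 14, acc = 18 + 14 = 32.
Iteration 4: 14 < 15 holds -> n = 14 + 4 = 18, acc = 32 + 18 = 50.
Iteration 5: 18 < 15 fails; recursion stops.
SUM(n) = 2 + 6 + 10 + 14 + 18 = 50.

50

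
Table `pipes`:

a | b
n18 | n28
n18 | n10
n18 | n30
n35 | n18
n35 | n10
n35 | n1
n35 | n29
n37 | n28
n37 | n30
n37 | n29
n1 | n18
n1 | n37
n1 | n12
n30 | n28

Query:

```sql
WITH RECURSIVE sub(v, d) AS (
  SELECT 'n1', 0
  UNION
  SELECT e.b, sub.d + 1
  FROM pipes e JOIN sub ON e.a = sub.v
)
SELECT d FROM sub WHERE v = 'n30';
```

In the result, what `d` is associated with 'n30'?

2

Base: (n1, d=0).
Iteration 1: edges from {n1} -> (n12, d=1), (n18, d=1), (n37, d=1).
Iteration 2: edges from {n12,n18,n37} -> (n10, d=2), (n28, d=2), (n29, d=2), (n30, d=2). [UNION drops 2 duplicate row(s)]
Iteration 3: edges from {n10,n28,n29,n30} -> (n28, d=3).
Iteration 4: no outgoing edges from {n28}; recursion stops.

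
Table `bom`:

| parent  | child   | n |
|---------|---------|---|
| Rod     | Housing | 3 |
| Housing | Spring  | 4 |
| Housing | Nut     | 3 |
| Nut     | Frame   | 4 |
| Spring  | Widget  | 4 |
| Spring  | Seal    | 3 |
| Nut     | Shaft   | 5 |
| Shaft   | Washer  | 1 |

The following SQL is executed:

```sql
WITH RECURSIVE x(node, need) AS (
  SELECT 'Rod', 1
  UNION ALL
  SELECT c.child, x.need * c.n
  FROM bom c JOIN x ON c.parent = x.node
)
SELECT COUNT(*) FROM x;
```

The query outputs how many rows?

Base: (Rod, need=1).
Iteration 1: components of {Rod} -> Housing = 1*3 = 3.
Iteration 2: components of {Housing} -> Nut = 3*3 = 9, Spring = 3*4 = 12.
Iteration 3: components of {Nut,Spring} -> Frame = 9*4 = 36, Seal = 12*3 = 36, Shaft = 9*5 = 45, Widget = 12*4 = 48.
Iteration 4: components of {Frame,Seal,Shaft,Widget} -> Washer = 45*1 = 45.
Iteration 5: no further components; recursion stops.
Total rows emitted: 9.

9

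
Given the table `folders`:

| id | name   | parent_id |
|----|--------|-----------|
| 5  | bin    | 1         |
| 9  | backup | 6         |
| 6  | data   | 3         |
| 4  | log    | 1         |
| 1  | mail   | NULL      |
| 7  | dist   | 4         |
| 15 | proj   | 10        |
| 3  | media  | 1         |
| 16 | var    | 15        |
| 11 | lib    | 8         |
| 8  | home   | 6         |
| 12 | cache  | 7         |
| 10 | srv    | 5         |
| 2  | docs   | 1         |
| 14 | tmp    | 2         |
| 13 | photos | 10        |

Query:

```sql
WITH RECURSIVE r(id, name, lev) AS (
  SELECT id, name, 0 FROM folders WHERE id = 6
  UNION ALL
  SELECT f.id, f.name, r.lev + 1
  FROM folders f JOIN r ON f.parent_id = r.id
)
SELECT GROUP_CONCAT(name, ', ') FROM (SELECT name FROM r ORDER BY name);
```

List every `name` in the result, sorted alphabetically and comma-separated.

Base: id=6 (data) at lev 0.
Iteration 1: rows with parent_id in {6} -> home (id 8, lev 1), backup (id 9, lev 1).
Iteration 2: rows with parent_id in {8,9} -> lib (id 11, lev 2).
Iteration 3: no rows with parent_id in {11}; recursion stops.

backup, data, home, lib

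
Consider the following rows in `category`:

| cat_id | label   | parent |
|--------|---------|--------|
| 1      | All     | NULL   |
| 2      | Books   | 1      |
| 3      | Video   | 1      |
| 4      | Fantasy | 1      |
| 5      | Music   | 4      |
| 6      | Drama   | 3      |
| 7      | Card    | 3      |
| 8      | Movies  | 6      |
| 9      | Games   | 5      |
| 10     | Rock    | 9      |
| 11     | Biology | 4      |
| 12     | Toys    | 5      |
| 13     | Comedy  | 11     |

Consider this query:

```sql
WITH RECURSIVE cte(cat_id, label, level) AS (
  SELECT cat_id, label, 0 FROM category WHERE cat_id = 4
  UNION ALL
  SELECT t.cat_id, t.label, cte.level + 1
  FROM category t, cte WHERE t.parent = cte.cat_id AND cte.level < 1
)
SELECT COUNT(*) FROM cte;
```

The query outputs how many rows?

3

Base: cat_id=4 (Fantasy) at level 0.
Iteration 1: rows with parent in {4} -> Music (id 5, level 1), Biology (id 11, level 1).
Iteration 2: level < 1 fails for all current rows; recursion stops.
Total rows emitted: 3.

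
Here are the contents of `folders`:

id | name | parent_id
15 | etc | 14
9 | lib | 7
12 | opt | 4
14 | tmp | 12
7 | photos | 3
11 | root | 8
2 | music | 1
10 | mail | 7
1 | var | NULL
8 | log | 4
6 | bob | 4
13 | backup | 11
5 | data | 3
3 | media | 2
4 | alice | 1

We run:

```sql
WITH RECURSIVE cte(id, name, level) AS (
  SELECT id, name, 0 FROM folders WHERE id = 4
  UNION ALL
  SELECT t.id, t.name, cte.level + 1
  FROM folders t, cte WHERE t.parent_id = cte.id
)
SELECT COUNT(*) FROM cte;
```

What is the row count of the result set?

8

Base: id=4 (alice) at level 0.
Iteration 1: rows with parent_id in {4} -> bob (id 6, level 1), log (id 8, level 1), opt (id 12, level 1).
Iteration 2: rows with parent_id in {6,8,12} -> root (id 11, level 2), tmp (id 14, level 2).
Iteration 3: rows with parent_id in {11,14} -> backup (id 13, level 3), etc (id 15, level 3).
Iteration 4: no rows with parent_id in {13,15}; recursion stops.
Total rows emitted: 8.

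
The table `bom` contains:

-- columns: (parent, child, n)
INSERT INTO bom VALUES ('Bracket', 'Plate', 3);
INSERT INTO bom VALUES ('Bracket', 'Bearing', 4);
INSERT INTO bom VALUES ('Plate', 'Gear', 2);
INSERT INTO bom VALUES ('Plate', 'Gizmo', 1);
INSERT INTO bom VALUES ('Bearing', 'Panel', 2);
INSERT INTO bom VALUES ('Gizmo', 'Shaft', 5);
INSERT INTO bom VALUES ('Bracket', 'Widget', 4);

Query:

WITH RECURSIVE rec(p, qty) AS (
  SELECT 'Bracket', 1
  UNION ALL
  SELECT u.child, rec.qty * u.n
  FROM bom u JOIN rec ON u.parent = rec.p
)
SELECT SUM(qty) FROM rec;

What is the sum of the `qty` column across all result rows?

44

Base: (Bracket, qty=1).
Iteration 1: components of {Bracket} -> Bearing = 1*4 = 4, Plate = 1*3 = 3, Widget = 1*4 = 4.
Iteration 2: components of {Bearing,Plate,Widget} -> Gear = 3*2 = 6, Gizmo = 3*1 = 3, Panel = 4*2 = 8.
Iteration 3: components of {Gear,Gizmo,Panel} -> Shaft = 3*5 = 15.
Iteration 4: no further components; recursion stops.
SUM(qty) = 1 + 3 + 4 + 4 + 6 + 3 + 8 + 15 = 44.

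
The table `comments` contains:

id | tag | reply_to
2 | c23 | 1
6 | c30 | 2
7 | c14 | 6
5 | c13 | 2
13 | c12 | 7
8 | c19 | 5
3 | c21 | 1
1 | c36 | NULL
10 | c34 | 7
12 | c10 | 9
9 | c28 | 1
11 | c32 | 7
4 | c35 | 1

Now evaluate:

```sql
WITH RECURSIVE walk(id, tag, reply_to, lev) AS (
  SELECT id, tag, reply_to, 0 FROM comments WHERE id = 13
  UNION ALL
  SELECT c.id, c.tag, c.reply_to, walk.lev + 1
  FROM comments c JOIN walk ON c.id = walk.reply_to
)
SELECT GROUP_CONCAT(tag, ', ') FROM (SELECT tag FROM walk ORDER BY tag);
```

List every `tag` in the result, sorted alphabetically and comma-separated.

Base: id=13 (c12), reply_to=7, lev 0.
Iteration 1: join on id=7 -> c14 (id 7, reply_to=6, lev 1).
Iteration 2: join on id=6 -> c30 (id 6, reply_to=2, lev 2).
Iteration 3: join on id=2 -> c23 (id 2, reply_to=1, lev 3).
Iteration 4: join on id=1 -> c36 (id 1, reply_to=NULL, lev 4).
Iteration 5: reply_to is NULL; no match; recursion stops.

c12, c14, c23, c30, c36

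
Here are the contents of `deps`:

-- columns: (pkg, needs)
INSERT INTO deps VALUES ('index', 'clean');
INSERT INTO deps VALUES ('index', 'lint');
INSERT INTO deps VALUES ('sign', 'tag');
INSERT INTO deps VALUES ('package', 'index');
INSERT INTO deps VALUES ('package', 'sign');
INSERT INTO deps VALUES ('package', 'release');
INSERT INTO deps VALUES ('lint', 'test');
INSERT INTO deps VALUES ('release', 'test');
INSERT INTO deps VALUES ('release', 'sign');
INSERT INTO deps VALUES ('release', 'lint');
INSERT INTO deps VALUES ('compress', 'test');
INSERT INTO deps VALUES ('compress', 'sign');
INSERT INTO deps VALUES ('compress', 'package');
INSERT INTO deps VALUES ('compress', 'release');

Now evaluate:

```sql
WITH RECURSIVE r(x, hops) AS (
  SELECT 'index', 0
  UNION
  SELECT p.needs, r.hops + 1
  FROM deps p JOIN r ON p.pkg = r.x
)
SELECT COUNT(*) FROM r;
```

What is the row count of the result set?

Base: (index, hops=0).
Iteration 1: edges from {index} -> (clean, hops=1), (lint, hops=1).
Iteration 2: edges from {clean,lint} -> (test, hops=2).
Iteration 3: no outgoing edges from {test}; recursion stops.
Total rows emitted: 4.

4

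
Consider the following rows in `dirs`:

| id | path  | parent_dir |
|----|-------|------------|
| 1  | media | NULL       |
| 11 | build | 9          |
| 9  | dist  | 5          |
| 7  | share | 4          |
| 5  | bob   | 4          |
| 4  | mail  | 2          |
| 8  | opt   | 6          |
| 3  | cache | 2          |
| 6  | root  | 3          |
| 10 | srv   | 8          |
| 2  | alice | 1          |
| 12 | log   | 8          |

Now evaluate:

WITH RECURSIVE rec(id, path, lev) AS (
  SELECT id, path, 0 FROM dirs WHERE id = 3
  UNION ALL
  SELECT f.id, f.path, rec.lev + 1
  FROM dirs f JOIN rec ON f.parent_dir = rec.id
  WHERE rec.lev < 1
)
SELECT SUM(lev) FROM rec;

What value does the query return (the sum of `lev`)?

Base: id=3 (cache) at lev 0.
Iteration 1: rows with parent_dir in {3} -> root (id 6, lev 1).
Iteration 2: lev < 1 fails for all current rows; recursion stops.
SUM(lev) = 0 + 1 = 1.

1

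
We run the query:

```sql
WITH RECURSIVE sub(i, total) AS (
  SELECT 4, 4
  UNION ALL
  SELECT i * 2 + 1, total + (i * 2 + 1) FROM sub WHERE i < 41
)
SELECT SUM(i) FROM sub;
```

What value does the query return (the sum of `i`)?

Base: i=4, total=4.
Iteration 1: 4 < 41 holds -> i = 4 * 2 + 1 = 9, total = 4 + 9 = 13.
Iteration 2: 9 < 41 holds -> i = 9 * 2 + 1 = 19, total = 13 + 19 = 32.
Iteration 3: 19 < 41 holds -> i = 19 * 2 + 1 = 39, total = 32 + 39 = 71.
Iteration 4: 39 < 41 holds -> i = 39 * 2 + 1 = 79, total = 71 + 79 = 150.
Iteration 5: 79 < 41 fails; recursion stops.
SUM(i) = 4 + 9 + 19 + 39 + 79 = 150.

150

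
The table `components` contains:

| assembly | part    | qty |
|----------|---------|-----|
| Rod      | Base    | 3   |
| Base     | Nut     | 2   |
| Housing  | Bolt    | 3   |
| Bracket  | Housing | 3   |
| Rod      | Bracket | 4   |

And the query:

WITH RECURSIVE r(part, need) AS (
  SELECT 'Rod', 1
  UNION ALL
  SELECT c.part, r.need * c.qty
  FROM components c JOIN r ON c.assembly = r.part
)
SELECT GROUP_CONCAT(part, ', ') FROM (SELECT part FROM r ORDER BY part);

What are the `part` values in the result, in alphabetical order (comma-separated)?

Base, Bolt, Bracket, Housing, Nut, Rod

Base: (Rod, need=1).
Iteration 1: components of {Rod} -> Base = 1*3 = 3, Bracket = 1*4 = 4.
Iteration 2: components of {Base,Bracket} -> Housing = 4*3 = 12, Nut = 3*2 = 6.
Iteration 3: components of {Housing,Nut} -> Bolt = 12*3 = 36.
Iteration 4: no further components; recursion stops.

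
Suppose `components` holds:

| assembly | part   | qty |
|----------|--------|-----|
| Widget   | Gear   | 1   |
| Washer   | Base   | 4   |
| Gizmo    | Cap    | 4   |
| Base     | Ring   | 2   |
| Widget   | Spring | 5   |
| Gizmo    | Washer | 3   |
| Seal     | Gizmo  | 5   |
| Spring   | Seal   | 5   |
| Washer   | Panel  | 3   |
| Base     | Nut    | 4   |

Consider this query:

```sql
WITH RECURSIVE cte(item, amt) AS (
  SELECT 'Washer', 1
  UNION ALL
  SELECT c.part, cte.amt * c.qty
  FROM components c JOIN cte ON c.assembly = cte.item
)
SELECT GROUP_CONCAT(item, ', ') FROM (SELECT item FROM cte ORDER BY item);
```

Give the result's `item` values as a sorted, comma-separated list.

Base: (Washer, amt=1).
Iteration 1: components of {Washer} -> Base = 1*4 = 4, Panel = 1*3 = 3.
Iteration 2: components of {Base,Panel} -> Nut = 4*4 = 16, Ring = 4*2 = 8.
Iteration 3: no further components; recursion stops.

Base, Nut, Panel, Ring, Washer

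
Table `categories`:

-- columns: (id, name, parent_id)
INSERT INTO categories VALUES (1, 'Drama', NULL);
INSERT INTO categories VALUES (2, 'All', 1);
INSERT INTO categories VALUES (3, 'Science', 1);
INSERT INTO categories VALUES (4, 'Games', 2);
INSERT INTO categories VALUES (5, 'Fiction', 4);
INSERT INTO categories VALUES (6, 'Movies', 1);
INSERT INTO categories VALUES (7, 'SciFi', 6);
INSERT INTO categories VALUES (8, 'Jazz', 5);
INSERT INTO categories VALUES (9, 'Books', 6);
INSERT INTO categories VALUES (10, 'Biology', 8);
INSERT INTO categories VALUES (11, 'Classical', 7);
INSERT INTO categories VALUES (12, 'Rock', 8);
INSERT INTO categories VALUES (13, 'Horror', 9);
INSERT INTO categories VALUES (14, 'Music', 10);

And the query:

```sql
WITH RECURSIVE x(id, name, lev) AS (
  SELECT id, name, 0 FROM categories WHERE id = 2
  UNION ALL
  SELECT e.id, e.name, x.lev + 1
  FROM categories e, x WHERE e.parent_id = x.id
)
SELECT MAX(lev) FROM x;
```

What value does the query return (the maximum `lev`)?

5

Base: id=2 (All) at lev 0.
Iteration 1: rows with parent_id in {2} -> Games (id 4, lev 1).
Iteration 2: rows with parent_id in {4} -> Fiction (id 5, lev 2).
Iteration 3: rows with parent_id in {5} -> Jazz (id 8, lev 3).
Iteration 4: rows with parent_id in {8} -> Biology (id 10, lev 4), Rock (id 12, lev 4).
Iteration 5: rows with parent_id in {10,12} -> Music (id 14, lev 5).
Iteration 6: no rows with parent_id in {14}; recursion stops.
lev values: 0, 1, 2, 3, 4, 4, 5; the maximum is 5.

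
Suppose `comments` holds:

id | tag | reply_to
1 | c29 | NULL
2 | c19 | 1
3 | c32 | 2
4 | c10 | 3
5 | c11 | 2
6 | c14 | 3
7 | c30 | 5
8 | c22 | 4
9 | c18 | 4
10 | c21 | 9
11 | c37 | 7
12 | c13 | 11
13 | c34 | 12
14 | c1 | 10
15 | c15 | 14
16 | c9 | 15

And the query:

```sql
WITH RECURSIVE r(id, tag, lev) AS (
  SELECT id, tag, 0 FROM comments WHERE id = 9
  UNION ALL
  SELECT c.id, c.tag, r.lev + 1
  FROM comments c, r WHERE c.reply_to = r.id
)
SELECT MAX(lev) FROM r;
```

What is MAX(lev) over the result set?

Base: id=9 (c18) at lev 0.
Iteration 1: rows with reply_to in {9} -> c21 (id 10, lev 1).
Iteration 2: rows with reply_to in {10} -> c1 (id 14, lev 2).
Iteration 3: rows with reply_to in {14} -> c15 (id 15, lev 3).
Iteration 4: rows with reply_to in {15} -> c9 (id 16, lev 4).
Iteration 5: no rows with reply_to in {16}; recursion stops.
lev values: 0, 1, 2, 3, 4; the maximum is 4.

4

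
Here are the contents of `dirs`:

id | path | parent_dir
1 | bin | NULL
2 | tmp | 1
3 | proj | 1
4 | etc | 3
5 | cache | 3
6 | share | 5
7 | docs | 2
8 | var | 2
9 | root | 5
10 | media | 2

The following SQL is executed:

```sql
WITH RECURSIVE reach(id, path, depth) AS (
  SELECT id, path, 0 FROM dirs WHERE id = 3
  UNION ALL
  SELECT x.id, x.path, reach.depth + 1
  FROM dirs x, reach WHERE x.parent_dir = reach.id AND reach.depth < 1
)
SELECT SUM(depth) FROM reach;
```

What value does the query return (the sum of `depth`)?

2

Base: id=3 (proj) at depth 0.
Iteration 1: rows with parent_dir in {3} -> etc (id 4, depth 1), cache (id 5, depth 1).
Iteration 2: depth < 1 fails for all current rows; recursion stops.
SUM(depth) = 0 + 1 + 1 = 2.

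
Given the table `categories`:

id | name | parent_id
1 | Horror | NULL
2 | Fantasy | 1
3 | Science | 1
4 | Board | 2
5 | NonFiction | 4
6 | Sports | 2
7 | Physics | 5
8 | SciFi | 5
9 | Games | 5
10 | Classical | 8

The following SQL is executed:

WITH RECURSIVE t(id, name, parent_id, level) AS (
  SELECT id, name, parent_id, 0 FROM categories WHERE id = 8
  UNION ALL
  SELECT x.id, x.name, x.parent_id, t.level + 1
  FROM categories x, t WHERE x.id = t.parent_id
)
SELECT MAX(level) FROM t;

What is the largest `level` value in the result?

Base: id=8 (SciFi), parent_id=5, level 0.
Iteration 1: join on id=5 -> NonFiction (id 5, parent_id=4, level 1).
Iteration 2: join on id=4 -> Board (id 4, parent_id=2, level 2).
Iteration 3: join on id=2 -> Fantasy (id 2, parent_id=1, level 3).
Iteration 4: join on id=1 -> Horror (id 1, parent_id=NULL, level 4).
Iteration 5: parent_id is NULL; no match; recursion stops.
level values: 0, 1, 2, 3, 4; the maximum is 4.

4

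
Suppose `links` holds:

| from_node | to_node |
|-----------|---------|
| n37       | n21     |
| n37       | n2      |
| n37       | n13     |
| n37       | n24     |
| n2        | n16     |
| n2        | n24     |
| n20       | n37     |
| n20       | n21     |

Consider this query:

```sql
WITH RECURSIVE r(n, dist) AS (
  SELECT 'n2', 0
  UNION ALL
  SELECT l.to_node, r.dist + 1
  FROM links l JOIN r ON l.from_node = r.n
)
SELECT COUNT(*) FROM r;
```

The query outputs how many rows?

Base: (n2, dist=0).
Iteration 1: edges from {n2} -> (n16, dist=1), (n24, dist=1).
Iteration 2: no outgoing edges from {n16,n24}; recursion stops.
Total rows emitted: 3.

3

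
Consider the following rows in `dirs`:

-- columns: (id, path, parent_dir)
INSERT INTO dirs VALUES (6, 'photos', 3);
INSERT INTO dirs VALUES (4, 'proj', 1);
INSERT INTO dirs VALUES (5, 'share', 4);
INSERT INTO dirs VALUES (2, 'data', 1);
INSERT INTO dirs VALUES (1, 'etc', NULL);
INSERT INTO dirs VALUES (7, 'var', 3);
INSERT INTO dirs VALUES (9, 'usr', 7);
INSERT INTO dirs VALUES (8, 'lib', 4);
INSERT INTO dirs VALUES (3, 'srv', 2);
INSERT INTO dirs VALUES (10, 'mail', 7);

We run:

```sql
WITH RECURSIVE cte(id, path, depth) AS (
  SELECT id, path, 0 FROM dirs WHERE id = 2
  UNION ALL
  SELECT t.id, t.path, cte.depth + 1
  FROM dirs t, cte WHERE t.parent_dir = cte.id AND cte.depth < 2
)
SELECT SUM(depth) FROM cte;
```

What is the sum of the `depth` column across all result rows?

Base: id=2 (data) at depth 0.
Iteration 1: rows with parent_dir in {2} -> srv (id 3, depth 1).
Iteration 2: rows with parent_dir in {3} -> photos (id 6, depth 2), var (id 7, depth 2).
Iteration 3: depth < 2 fails for all current rows; recursion stops.
SUM(depth) = 0 + 1 + 2 + 2 = 5.

5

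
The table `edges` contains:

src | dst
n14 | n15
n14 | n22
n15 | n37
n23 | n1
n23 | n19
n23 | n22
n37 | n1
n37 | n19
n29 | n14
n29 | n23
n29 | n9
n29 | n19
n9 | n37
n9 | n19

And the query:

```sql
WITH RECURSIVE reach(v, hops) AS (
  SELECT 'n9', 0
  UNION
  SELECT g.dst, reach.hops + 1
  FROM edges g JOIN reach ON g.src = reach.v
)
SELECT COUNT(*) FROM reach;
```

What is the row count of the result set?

5

Base: (n9, hops=0).
Iteration 1: edges from {n9} -> (n19, hops=1), (n37, hops=1).
Iteration 2: edges from {n19,n37} -> (n1, hops=2), (n19, hops=2).
Iteration 3: no outgoing edges from {n1,n19}; recursion stops.
Total rows emitted: 5.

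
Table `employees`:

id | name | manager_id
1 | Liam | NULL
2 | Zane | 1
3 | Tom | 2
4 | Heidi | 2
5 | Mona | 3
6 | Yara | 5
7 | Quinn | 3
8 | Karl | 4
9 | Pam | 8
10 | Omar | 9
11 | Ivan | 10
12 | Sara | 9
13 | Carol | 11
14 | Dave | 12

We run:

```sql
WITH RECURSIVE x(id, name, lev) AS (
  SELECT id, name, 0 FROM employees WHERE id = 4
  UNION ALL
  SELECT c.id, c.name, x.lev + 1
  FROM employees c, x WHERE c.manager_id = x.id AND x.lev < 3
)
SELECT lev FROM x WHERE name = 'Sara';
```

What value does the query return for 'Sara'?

3

Base: id=4 (Heidi) at lev 0.
Iteration 1: rows with manager_id in {4} -> Karl (id 8, lev 1).
Iteration 2: rows with manager_id in {8} -> Pam (id 9, lev 2).
Iteration 3: rows with manager_id in {9} -> Omar (id 10, lev 3), Sara (id 12, lev 3).
Iteration 4: lev < 3 fails for all current rows; recursion stops.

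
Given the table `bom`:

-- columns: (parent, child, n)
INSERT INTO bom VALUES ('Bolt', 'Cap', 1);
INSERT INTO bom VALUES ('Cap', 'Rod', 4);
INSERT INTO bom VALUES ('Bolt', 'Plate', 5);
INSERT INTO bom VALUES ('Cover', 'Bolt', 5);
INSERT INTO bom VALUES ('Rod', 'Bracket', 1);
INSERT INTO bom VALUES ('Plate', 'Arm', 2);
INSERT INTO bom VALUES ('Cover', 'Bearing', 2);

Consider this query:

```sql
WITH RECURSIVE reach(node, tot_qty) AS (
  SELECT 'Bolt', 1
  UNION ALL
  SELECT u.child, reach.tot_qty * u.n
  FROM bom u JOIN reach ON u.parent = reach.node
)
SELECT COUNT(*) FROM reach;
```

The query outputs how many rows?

6

Base: (Bolt, tot_qty=1).
Iteration 1: components of {Bolt} -> Cap = 1*1 = 1, Plate = 1*5 = 5.
Iteration 2: components of {Cap,Plate} -> Arm = 5*2 = 10, Rod = 1*4 = 4.
Iteration 3: components of {Arm,Rod} -> Bracket = 4*1 = 4.
Iteration 4: no further components; recursion stops.
Total rows emitted: 6.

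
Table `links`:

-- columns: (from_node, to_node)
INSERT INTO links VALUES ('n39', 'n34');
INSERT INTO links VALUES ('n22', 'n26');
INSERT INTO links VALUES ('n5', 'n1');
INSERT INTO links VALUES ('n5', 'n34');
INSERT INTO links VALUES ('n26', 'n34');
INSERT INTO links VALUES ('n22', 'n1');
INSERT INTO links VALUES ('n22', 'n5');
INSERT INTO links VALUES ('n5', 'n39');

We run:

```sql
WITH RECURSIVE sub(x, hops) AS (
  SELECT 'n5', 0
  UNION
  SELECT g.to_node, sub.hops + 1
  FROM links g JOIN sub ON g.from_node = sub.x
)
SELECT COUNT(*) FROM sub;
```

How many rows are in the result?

Base: (n5, hops=0).
Iteration 1: edges from {n5} -> (n1, hops=1), (n34, hops=1), (n39, hops=1).
Iteration 2: edges from {n1,n34,n39} -> (n34, hops=2).
Iteration 3: no outgoing edges from {n34}; recursion stops.
Total rows emitted: 5.

5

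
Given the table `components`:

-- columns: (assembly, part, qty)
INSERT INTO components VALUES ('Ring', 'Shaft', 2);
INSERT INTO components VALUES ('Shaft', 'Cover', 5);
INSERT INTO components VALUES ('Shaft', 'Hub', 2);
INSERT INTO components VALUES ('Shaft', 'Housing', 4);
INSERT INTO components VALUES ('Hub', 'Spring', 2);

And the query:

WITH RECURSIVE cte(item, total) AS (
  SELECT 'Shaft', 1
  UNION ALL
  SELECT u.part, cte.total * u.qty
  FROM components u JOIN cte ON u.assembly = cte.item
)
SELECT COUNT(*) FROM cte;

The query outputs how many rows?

5

Base: (Shaft, total=1).
Iteration 1: components of {Shaft} -> Cover = 1*5 = 5, Housing = 1*4 = 4, Hub = 1*2 = 2.
Iteration 2: components of {Cover,Housing,Hub} -> Spring = 2*2 = 4.
Iteration 3: no further components; recursion stops.
Total rows emitted: 5.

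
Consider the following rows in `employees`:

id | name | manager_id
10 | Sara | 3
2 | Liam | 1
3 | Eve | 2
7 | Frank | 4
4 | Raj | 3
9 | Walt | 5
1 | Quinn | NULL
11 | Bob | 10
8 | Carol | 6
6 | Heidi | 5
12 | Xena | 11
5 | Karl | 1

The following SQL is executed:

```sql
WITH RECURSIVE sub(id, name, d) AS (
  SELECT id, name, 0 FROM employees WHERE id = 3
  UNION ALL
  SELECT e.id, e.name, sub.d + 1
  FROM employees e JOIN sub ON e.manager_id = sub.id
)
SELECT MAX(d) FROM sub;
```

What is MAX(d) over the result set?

Base: id=3 (Eve) at d 0.
Iteration 1: rows with manager_id in {3} -> Raj (id 4, d 1), Sara (id 10, d 1).
Iteration 2: rows with manager_id in {4,10} -> Frank (id 7, d 2), Bob (id 11, d 2).
Iteration 3: rows with manager_id in {7,11} -> Xena (id 12, d 3).
Iteration 4: no rows with manager_id in {12}; recursion stops.
d values: 0, 1, 1, 2, 2, 3; the maximum is 3.

3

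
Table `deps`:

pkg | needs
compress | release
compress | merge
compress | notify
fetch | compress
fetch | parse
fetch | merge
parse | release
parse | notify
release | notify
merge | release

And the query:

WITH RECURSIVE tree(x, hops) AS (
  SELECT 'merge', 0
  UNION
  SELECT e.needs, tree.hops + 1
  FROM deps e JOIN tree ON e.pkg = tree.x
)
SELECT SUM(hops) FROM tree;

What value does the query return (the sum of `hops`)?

Base: (merge, hops=0).
Iteration 1: edges from {merge} -> (release, hops=1).
Iteration 2: edges from {release} -> (notify, hops=2).
Iteration 3: no outgoing edges from {notify}; recursion stops.
SUM(hops) = 0 + 1 + 2 = 3.

3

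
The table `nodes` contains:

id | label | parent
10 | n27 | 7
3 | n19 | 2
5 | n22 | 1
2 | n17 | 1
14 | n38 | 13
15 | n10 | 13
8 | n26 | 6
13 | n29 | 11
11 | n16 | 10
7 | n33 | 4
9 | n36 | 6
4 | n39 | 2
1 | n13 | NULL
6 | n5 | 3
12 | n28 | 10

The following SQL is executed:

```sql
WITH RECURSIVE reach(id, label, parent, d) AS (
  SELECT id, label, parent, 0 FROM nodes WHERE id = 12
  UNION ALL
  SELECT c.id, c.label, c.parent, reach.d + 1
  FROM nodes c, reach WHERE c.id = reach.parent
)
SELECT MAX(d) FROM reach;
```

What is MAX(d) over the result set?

5

Base: id=12 (n28), parent=10, d 0.
Iteration 1: join on id=10 -> n27 (id 10, parent=7, d 1).
Iteration 2: join on id=7 -> n33 (id 7, parent=4, d 2).
Iteration 3: join on id=4 -> n39 (id 4, parent=2, d 3).
Iteration 4: join on id=2 -> n17 (id 2, parent=1, d 4).
Iteration 5: join on id=1 -> n13 (id 1, parent=NULL, d 5).
Iteration 6: parent is NULL; no match; recursion stops.
d values: 0, 1, 2, 3, 4, 5; the maximum is 5.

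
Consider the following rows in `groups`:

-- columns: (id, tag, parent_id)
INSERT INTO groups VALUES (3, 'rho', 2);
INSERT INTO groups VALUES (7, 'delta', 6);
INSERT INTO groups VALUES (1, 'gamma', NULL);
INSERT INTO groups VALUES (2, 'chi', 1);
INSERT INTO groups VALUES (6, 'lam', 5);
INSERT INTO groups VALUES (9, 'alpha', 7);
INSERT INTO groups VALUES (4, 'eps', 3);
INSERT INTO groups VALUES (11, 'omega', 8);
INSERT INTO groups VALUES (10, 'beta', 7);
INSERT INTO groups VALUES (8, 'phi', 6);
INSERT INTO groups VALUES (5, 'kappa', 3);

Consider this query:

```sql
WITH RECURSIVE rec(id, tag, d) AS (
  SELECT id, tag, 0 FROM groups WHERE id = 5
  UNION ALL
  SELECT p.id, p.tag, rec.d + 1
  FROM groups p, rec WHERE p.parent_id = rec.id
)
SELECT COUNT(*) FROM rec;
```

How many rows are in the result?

7

Base: id=5 (kappa) at d 0.
Iteration 1: rows with parent_id in {5} -> lam (id 6, d 1).
Iteration 2: rows with parent_id in {6} -> delta (id 7, d 2), phi (id 8, d 2).
Iteration 3: rows with parent_id in {7,8} -> alpha (id 9, d 3), beta (id 10, d 3), omega (id 11, d 3).
Iteration 4: no rows with parent_id in {9,10,11}; recursion stops.
Total rows emitted: 7.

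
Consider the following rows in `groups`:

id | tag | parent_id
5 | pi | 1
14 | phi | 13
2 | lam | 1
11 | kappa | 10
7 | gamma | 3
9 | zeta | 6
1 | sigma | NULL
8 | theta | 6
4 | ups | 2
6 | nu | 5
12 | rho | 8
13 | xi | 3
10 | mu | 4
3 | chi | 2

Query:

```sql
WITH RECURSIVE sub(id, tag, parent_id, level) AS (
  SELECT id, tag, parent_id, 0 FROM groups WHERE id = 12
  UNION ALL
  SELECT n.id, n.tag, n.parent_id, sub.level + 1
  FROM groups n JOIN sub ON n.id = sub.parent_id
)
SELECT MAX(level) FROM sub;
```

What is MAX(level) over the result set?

4

Base: id=12 (rho), parent_id=8, level 0.
Iteration 1: join on id=8 -> theta (id 8, parent_id=6, level 1).
Iteration 2: join on id=6 -> nu (id 6, parent_id=5, level 2).
Iteration 3: join on id=5 -> pi (id 5, parent_id=1, level 3).
Iteration 4: join on id=1 -> sigma (id 1, parent_id=NULL, level 4).
Iteration 5: parent_id is NULL; no match; recursion stops.
level values: 0, 1, 2, 3, 4; the maximum is 4.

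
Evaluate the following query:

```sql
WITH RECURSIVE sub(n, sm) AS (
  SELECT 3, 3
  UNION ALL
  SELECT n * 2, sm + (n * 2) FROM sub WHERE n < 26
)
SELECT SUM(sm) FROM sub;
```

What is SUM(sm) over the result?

Base: n=3, sm=3.
Iteration 1: 3 < 26 holds -> n = 3 * 2 = 6, sm = 3 + 6 = 9.
Iteration 2: 6 < 26 holds -> n = 6 * 2 = 12, sm = 9 + 12 = 21.
Iteration 3: 12 < 26 holds -> n = 12 * 2 = 24, sm = 21 + 24 = 45.
Iteration 4: 24 < 26 holds -> n = 24 * 2 = 48, sm = 45 + 48 = 93.
Iteration 5: 48 < 26 fails; recursion stops.
SUM(sm) = 3 + 9 + 21 + 45 + 93 = 171.

171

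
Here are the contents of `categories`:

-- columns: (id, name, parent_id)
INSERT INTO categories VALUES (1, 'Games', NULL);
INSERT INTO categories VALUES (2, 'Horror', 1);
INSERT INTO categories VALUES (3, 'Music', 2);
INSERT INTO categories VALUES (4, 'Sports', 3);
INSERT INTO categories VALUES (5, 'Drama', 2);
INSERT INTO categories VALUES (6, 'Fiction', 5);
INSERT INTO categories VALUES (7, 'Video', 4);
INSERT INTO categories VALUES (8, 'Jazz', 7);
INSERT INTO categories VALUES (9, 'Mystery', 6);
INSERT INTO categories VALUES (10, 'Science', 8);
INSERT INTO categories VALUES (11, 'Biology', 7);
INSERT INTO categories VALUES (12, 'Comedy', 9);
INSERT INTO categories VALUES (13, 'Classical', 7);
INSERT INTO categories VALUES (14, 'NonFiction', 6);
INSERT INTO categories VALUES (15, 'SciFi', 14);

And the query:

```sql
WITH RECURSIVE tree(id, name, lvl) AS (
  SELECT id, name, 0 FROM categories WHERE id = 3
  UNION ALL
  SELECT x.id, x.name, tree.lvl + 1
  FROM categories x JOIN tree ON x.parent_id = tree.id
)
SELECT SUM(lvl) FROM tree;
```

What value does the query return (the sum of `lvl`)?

16

Base: id=3 (Music) at lvl 0.
Iteration 1: rows with parent_id in {3} -> Sports (id 4, lvl 1).
Iteration 2: rows with parent_id in {4} -> Video (id 7, lvl 2).
Iteration 3: rows with parent_id in {7} -> Jazz (id 8, lvl 3), Biology (id 11, lvl 3), Classical (id 13, lvl 3).
Iteration 4: rows with parent_id in {8,11,13} -> Science (id 10, lvl 4).
Iteration 5: no rows with parent_id in {10}; recursion stops.
SUM(lvl) = 0 + 1 + 2 + 3 + 3 + 3 + 4 = 16.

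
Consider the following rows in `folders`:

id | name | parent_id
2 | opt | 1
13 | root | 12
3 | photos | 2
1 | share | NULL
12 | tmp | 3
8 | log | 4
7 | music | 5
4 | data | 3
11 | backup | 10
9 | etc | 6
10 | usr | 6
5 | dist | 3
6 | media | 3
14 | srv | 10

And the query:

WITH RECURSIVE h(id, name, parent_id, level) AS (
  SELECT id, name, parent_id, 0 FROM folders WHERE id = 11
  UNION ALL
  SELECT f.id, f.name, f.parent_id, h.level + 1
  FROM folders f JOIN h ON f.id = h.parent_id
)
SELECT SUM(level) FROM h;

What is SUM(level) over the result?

Base: id=11 (backup), parent_id=10, level 0.
Iteration 1: join on id=10 -> usr (id 10, parent_id=6, level 1).
Iteration 2: join on id=6 -> media (id 6, parent_id=3, level 2).
Iteration 3: join on id=3 -> photos (id 3, parent_id=2, level 3).
Iteration 4: join on id=2 -> opt (id 2, parent_id=1, level 4).
Iteration 5: join on id=1 -> share (id 1, parent_id=NULL, level 5).
Iteration 6: parent_id is NULL; no match; recursion stops.
SUM(level) = 0 + 1 + 2 + 3 + 4 + 5 = 15.

15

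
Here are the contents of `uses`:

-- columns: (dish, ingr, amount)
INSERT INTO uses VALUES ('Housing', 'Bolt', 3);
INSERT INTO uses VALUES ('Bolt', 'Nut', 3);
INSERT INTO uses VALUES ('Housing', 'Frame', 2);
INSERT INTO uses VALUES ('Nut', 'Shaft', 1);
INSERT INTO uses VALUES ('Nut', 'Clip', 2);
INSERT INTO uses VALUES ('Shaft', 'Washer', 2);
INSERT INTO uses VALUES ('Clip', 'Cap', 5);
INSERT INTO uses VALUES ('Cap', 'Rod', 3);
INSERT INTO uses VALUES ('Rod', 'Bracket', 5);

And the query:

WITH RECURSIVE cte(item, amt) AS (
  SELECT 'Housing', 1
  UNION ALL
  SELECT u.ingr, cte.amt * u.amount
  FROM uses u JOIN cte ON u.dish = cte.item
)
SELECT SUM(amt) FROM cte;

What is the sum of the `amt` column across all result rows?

1770

Base: (Housing, amt=1).
Iteration 1: components of {Housing} -> Bolt = 1*3 = 3, Frame = 1*2 = 2.
Iteration 2: components of {Bolt,Frame} -> Nut = 3*3 = 9.
Iteration 3: components of {Nut} -> Clip = 9*2 = 18, Shaft = 9*1 = 9.
Iteration 4: components of {Clip,Shaft} -> Cap = 18*5 = 90, Washer = 9*2 = 18.
Iteration 5: components of {Cap,Washer} -> Rod = 90*3 = 270.
Iteration 6: components of {Rod} -> Bracket = 270*5 = 1350.
Iteration 7: no further components; recursion stops.
SUM(amt) = 1 + 3 + 2 + 9 + 9 + 18 + 18 + 90 + 270 + 1350 = 1770.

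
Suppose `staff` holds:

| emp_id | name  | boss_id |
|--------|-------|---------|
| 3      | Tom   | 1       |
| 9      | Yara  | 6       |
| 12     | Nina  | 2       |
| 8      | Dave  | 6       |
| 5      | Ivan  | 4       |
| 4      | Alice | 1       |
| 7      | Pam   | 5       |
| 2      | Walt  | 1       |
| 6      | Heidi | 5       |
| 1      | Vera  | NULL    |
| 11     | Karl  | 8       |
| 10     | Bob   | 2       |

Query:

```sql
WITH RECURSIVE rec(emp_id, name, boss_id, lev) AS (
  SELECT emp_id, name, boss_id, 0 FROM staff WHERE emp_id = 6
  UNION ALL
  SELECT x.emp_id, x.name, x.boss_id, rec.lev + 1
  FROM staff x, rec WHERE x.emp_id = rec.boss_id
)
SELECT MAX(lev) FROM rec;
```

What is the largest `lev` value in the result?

3

Base: emp_id=6 (Heidi), boss_id=5, lev 0.
Iteration 1: join on emp_id=5 -> Ivan (id 5, boss_id=4, lev 1).
Iteration 2: join on emp_id=4 -> Alice (id 4, boss_id=1, lev 2).
Iteration 3: join on emp_id=1 -> Vera (id 1, boss_id=NULL, lev 3).
Iteration 4: boss_id is NULL; no match; recursion stops.
lev values: 0, 1, 2, 3; the maximum is 3.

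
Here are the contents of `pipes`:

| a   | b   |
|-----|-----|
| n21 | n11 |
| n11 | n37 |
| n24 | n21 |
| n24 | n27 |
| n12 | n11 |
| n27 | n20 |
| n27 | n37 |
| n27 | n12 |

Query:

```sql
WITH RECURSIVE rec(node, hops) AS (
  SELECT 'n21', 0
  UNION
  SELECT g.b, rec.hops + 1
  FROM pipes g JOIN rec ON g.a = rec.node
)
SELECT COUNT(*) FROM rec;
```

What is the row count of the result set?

3

Base: (n21, hops=0).
Iteration 1: edges from {n21} -> (n11, hops=1).
Iteration 2: edges from {n11} -> (n37, hops=2).
Iteration 3: no outgoing edges from {n37}; recursion stops.
Total rows emitted: 3.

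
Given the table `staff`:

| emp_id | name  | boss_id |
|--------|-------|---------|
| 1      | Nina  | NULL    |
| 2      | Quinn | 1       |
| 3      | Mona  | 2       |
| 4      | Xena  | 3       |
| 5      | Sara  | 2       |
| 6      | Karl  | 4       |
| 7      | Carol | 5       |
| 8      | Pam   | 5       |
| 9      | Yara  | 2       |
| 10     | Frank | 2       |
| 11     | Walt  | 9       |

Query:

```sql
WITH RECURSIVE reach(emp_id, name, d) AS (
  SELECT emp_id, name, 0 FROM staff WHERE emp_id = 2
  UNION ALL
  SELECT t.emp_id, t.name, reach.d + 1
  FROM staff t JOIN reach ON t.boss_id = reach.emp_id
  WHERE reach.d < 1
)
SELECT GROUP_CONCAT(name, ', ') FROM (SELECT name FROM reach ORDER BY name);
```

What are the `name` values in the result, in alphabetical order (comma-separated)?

Base: emp_id=2 (Quinn) at d 0.
Iteration 1: rows with boss_id in {2} -> Mona (id 3, d 1), Sara (id 5, d 1), Yara (id 9, d 1), Frank (id 10, d 1).
Iteration 2: d < 1 fails for all current rows; recursion stops.

Frank, Mona, Quinn, Sara, Yara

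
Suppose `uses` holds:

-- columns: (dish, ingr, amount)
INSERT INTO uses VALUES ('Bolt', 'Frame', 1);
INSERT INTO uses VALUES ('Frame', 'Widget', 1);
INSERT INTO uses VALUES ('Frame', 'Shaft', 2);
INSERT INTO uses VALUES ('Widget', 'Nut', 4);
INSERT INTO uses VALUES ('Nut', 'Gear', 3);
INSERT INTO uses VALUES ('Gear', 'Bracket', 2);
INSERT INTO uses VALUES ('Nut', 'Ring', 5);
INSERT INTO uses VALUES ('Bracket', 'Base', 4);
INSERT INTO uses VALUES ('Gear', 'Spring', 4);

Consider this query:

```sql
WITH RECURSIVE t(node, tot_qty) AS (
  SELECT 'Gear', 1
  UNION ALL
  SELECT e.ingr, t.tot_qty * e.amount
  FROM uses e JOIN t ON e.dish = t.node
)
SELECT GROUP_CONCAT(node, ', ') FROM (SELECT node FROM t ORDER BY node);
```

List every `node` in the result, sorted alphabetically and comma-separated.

Base, Bracket, Gear, Spring

Base: (Gear, tot_qty=1).
Iteration 1: components of {Gear} -> Bracket = 1*2 = 2, Spring = 1*4 = 4.
Iteration 2: components of {Bracket,Spring} -> Base = 2*4 = 8.
Iteration 3: no further components; recursion stops.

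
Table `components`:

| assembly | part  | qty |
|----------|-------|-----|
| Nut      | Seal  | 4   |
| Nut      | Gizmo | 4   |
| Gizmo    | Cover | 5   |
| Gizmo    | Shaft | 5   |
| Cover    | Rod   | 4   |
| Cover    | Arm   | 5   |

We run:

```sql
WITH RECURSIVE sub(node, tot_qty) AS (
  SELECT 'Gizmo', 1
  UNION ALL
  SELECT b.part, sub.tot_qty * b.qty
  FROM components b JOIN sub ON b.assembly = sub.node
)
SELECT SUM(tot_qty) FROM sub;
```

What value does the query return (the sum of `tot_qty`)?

56

Base: (Gizmo, tot_qty=1).
Iteration 1: components of {Gizmo} -> Cover = 1*5 = 5, Shaft = 1*5 = 5.
Iteration 2: components of {Cover,Shaft} -> Arm = 5*5 = 25, Rod = 5*4 = 20.
Iteration 3: no further components; recursion stops.
SUM(tot_qty) = 1 + 5 + 5 + 20 + 25 = 56.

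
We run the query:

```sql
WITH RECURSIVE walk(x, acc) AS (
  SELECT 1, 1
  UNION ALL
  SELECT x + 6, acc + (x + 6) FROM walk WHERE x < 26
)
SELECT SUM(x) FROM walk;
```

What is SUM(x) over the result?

96

Base: x=1, acc=1.
Iteration 1: 1 < 26 holds -> x = 1 + 6 = 7, acc = 1 + 7 = 8.
Iteration 2: 7 < 26 holds -> x = 7 + 6 = 13, acc = 8 + 13 = 21.
Iteration 3: 13 < 26 holds -> x = 13 + 6 = 19, acc = 21 + 19 = 40.
Iteration 4: 19 < 26 holds -> x = 19 + 6 = 25, acc = 40 + 25 = 65.
Iteration 5: 25 < 26 holds -> x = 25 + 6 = 31, acc = 65 + 31 = 96.
Iteration 6: 31 < 26 fails; recursion stops.
SUM(x) = 1 + 7 + 13 + 19 + 25 + 31 = 96.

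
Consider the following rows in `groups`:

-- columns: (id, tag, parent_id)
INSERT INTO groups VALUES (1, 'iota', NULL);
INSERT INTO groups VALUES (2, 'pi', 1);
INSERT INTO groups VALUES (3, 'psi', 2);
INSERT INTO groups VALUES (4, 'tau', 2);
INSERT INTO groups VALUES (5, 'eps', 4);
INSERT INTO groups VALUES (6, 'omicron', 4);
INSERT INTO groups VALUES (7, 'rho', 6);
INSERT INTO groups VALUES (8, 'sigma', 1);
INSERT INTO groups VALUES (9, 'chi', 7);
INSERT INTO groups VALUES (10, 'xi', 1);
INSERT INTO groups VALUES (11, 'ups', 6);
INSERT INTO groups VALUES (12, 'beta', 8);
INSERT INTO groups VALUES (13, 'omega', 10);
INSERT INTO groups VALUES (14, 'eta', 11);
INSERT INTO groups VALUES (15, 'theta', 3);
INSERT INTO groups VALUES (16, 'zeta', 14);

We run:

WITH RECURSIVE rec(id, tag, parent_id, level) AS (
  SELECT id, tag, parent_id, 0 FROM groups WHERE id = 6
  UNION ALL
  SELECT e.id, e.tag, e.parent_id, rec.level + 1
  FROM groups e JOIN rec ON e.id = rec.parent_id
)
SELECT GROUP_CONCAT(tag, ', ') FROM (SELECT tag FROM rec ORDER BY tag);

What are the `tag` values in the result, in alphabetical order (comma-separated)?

iota, omicron, pi, tau

Base: id=6 (omicron), parent_id=4, level 0.
Iteration 1: join on id=4 -> tau (id 4, parent_id=2, level 1).
Iteration 2: join on id=2 -> pi (id 2, parent_id=1, level 2).
Iteration 3: join on id=1 -> iota (id 1, parent_id=NULL, level 3).
Iteration 4: parent_id is NULL; no match; recursion stops.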